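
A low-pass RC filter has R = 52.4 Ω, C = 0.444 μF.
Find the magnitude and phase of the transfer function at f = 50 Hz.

Step 1 — Angular frequency: ω = 2π·50 = 314.2 rad/s.
Step 2 — Transfer function: H(jω) = 1/(1 + jωRC).
Step 3 — Denominator: 1 + jωRC = 1 + j·314.2·52.4·4.44e-07 = 1 + j0.007309.
Step 4 — H = 0.9999 - j0.007309.
Step 5 — Magnitude: |H| = 1 (-0.0 dB); phase: φ = -0.4°.

|H| = 1 (-0.0 dB), φ = -0.4°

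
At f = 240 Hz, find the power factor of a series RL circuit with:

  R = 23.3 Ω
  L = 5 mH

Step 1 — Angular frequency: ω = 2π·f = 2π·240 = 1508 rad/s.
Step 2 — Component impedances:
  R: Z = R = 23.3 Ω
  L: Z = jωL = j·1508·0.005 = 0 + j7.54 Ω
Step 3 — Series combination: Z_total = R + L = 23.3 + j7.54 Ω = 24.49∠17.9° Ω.
Step 4 — Power factor: PF = cos(φ) = Re(Z)/|Z| = 23.3/24.49 = 0.9514.
Step 5 — Type: Im(Z) = 7.54 ⇒ lagging (phase φ = 17.9°).

PF = 0.9514 (lagging, φ = 17.9°)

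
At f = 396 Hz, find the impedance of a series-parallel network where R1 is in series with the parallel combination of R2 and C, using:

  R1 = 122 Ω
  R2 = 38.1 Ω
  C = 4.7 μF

Step 1 — Angular frequency: ω = 2π·f = 2π·396 = 2488 rad/s.
Step 2 — Component impedances:
  R1: Z = R = 122 Ω
  R2: Z = R = 38.1 Ω
  C: Z = 1/(jωC) = -j/(ω·C) = 0 - j85.51 Ω
Step 3 — Parallel branch: R2 || C = 1/(1/R2 + 1/C) = 31.79 - j14.16 Ω.
Step 4 — Series with R1: Z_total = R1 + (R2 || C) = 153.8 - j14.16 Ω = 154.4∠-5.3° Ω.

Z = 153.8 - j14.16 Ω = 154.4∠-5.3° Ω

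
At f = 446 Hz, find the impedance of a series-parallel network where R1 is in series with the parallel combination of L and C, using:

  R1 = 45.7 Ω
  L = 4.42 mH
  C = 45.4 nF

Step 1 — Angular frequency: ω = 2π·f = 2π·446 = 2802 rad/s.
Step 2 — Component impedances:
  R1: Z = R = 45.7 Ω
  L: Z = jωL = j·2802·0.00442 = 0 + j12.39 Ω
  C: Z = 1/(jωC) = -j/(ω·C) = 0 - j7860 Ω
Step 3 — Parallel branch: L || C = 1/(1/L + 1/C) = 0 + j12.41 Ω.
Step 4 — Series with R1: Z_total = R1 + (L || C) = 45.7 + j12.41 Ω = 47.35∠15.2° Ω.

Z = 45.7 + j12.41 Ω = 47.35∠15.2° Ω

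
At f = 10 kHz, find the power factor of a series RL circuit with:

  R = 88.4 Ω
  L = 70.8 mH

Step 1 — Angular frequency: ω = 2π·f = 2π·1e+04 = 6.283e+04 rad/s.
Step 2 — Component impedances:
  R: Z = R = 88.4 Ω
  L: Z = jωL = j·6.283e+04·0.0708 = 0 + j4448 Ω
Step 3 — Series combination: Z_total = R + L = 88.4 + j4448 Ω = 4449∠88.9° Ω.
Step 4 — Power factor: PF = cos(φ) = Re(Z)/|Z| = 88.4/4449 = 0.01987.
Step 5 — Type: Im(Z) = 4448 ⇒ lagging (phase φ = 88.9°).

PF = 0.01987 (lagging, φ = 88.9°)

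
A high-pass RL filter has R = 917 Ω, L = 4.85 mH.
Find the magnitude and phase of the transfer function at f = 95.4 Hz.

Step 1 — Angular frequency: ω = 2π·95.4 = 599.4 rad/s.
Step 2 — Transfer function: H(jω) = jωL/(R + jωL).
Step 3 — Numerator jωL = j·2.907; denominator R + jωL = 917 + j2.907.
Step 4 — H = 1.005e-05 + j0.00317.
Step 5 — Magnitude: |H| = 0.00317 (-50.0 dB); phase: φ = 89.8°.

|H| = 0.00317 (-50.0 dB), φ = 89.8°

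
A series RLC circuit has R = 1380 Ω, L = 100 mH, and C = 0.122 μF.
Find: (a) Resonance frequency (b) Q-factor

Step 1 — Resonance condition Im(Z)=0 gives ω₀ = 1/√(LC).
Step 2 — ω₀ = 1/√(0.1·1.22e-07) = 9054 rad/s.
Step 3 — f₀ = ω₀/(2π) = 1441 Hz.
Step 4 — Series Q: Q = ω₀L/R = 9054·0.1/1380 = 0.6561.

(a) f₀ = 1441 Hz  (b) Q = 0.6561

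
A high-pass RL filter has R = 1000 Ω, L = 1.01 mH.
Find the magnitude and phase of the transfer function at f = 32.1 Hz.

Step 1 — Angular frequency: ω = 2π·32.1 = 201.7 rad/s.
Step 2 — Transfer function: H(jω) = jωL/(R + jωL).
Step 3 — Numerator jωL = j·0.2037; denominator R + jωL = 1000 + j0.2037.
Step 4 — H = 4.15e-08 + j0.0002037.
Step 5 — Magnitude: |H| = 0.0002037 (-73.8 dB); phase: φ = 90.0°.

|H| = 0.0002037 (-73.8 dB), φ = 90.0°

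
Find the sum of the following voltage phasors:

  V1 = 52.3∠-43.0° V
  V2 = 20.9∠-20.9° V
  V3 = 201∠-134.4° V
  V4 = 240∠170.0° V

Step 1 — Convert each phasor to rectangular form:
  V1 = 52.3·(cos(-43.0°) + j·sin(-43.0°)) = 38.25 - j35.67 V
  V2 = 20.9·(cos(-20.9°) + j·sin(-20.9°)) = 19.52 - j7.456 V
  V3 = 201·(cos(-134.4°) + j·sin(-134.4°)) = -140.6 - j143.6 V
  V4 = 240·(cos(170.0°) + j·sin(170.0°)) = -236.4 + j41.68 V
Step 2 — Sum components: V_total = -319.2 - j145.1 V.
Step 3 — Convert to polar: |V_total| = 350.6 V, ∠V_total = -155.6°.

V_total = 350.6∠-155.6° V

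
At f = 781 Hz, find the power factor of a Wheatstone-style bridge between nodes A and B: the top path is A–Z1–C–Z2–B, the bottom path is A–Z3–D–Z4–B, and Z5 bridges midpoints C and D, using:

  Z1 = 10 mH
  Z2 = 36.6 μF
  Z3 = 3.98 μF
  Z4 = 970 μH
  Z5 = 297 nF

Step 1 — Angular frequency: ω = 2π·f = 2π·781 = 4907 rad/s.
Step 2 — Component impedances:
  Z1: Z = jωL = j·4907·0.01 = 0 + j49.07 Ω
  Z2: Z = 1/(jωC) = -j/(ω·C) = 0 - j5.568 Ω
  Z3: Z = 1/(jωC) = -j/(ω·C) = 0 - j51.2 Ω
  Z4: Z = jωL = j·4907·0.00097 = 0 + j4.76 Ω
  Z5: Z = 1/(jωC) = -j/(ω·C) = 0 - j686.1 Ω
Step 3 — Bridge requires nodal analysis (the Z5 bridge couples midpoints C and D, so the two paths cannot be reduced to a simple series/parallel combination). Setting node B to ground and injecting 1 A at node A, the 3-node admittance system at A, C, D solves to V_A = Z_AB = 0 + j688.1 Ω = 688.1∠90.0° Ω.
Step 4 — Power factor: PF = cos(φ) = Re(Z)/|Z| = 0/688.1 = 0.
Step 5 — Type: Im(Z) = 688.1 ⇒ lagging (phase φ = 90.0°).

PF = 0 (lagging, φ = 90.0°)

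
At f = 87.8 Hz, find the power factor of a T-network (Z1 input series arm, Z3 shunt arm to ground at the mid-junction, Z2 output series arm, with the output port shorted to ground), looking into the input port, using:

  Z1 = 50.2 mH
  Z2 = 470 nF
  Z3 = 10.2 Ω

Step 1 — Angular frequency: ω = 2π·f = 2π·87.8 = 551.7 rad/s.
Step 2 — Component impedances:
  Z1: Z = jωL = j·551.7·0.0502 = 0 + j27.69 Ω
  Z2: Z = 1/(jωC) = -j/(ω·C) = 0 - j3857 Ω
  Z3: Z = R = 10.2 Ω
Step 3 — With the output port shorted to ground, the output series arm Z2 runs from the junction to ground; the shunt arm Z3 also runs from the junction to ground. They appear in parallel: Z3 || Z2 = 10.2 - j0.02698 Ω.
Step 4 — Series with input arm Z1: Z_in = Z1 + (Z3 || Z2) = 10.2 + j27.67 Ω = 29.49∠69.8° Ω.
Step 5 — Power factor: PF = cos(φ) = Re(Z)/|Z| = 10.2/29.49 = 0.3459.
Step 6 — Type: Im(Z) = 27.67 ⇒ lagging (phase φ = 69.8°).

PF = 0.3459 (lagging, φ = 69.8°)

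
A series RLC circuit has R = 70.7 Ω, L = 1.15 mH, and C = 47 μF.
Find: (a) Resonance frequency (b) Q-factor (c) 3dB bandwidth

Step 1 — Resonance: ω₀ = 1/√(LC) = 1/√(0.00115·4.7e-05) = 4301 rad/s.
Step 2 — f₀ = ω₀/(2π) = 684.6 Hz.
Step 3 — Series Q: Q = ω₀L/R = 4301·0.00115/70.7 = 0.06996.
Step 4 — Bandwidth: Δω = ω₀/Q = 6.148e+04 rad/s; BW = Δω/(2π) = 9785 Hz.

(a) f₀ = 684.6 Hz  (b) Q = 0.06996  (c) BW = 9785 Hz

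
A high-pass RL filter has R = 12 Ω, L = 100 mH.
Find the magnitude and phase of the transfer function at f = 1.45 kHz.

Step 1 — Angular frequency: ω = 2π·1450 = 9111 rad/s.
Step 2 — Transfer function: H(jω) = jωL/(R + jωL).
Step 3 — Numerator jωL = j·911.1; denominator R + jωL = 12 + j911.1.
Step 4 — H = 0.9998 + j0.01317.
Step 5 — Magnitude: |H| = 0.9999 (-0.0 dB); phase: φ = 0.8°.

|H| = 0.9999 (-0.0 dB), φ = 0.8°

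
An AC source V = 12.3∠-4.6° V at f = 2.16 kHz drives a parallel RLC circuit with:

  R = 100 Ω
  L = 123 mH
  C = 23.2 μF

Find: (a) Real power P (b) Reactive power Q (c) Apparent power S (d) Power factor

Step 1 — Angular frequency: ω = 2π·f = 2π·2160 = 1.357e+04 rad/s.
Step 2 — Component impedances:
  R: Z = R = 100 Ω
  L: Z = jωL = j·1.357e+04·0.123 = 0 + j1669 Ω
  C: Z = 1/(jωC) = -j/(ω·C) = 0 - j3.176 Ω
Step 3 — Parallel combination: 1/Z_total = 1/R + 1/L + 1/C; Z_total = 0.1012 - j3.179 Ω = 3.18∠-88.2° Ω.
Step 4 — Source phasor: V = 12.3∠-4.6° V = 12.26 - j0.9864 V.
Step 5 — Current: I = V / Z = 0.4326 + j3.843 A = 3.867∠83.6° A.
Step 6 — Complex power: S = V·I* = 1.513 - j47.54 VA.
Step 7 — Real power: P = Re(S) = 1.513 W.
Step 8 — Reactive power: Q = Im(S) = -47.54 VAR.
Step 9 — Apparent power: |S| = 47.57 VA.
Step 10 — Power factor: PF = P/|S| = 0.0318 (leading).

(a) P = 1.513 W  (b) Q = -47.54 VAR  (c) S = 47.57 VA  (d) PF = 0.0318 (leading)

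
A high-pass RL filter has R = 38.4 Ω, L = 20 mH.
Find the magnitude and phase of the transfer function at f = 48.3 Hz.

Step 1 — Angular frequency: ω = 2π·48.3 = 303.5 rad/s.
Step 2 — Transfer function: H(jω) = jωL/(R + jωL).
Step 3 — Numerator jωL = j·6.07; denominator R + jωL = 38.4 + j6.07.
Step 4 — H = 0.02437 + j0.1542.
Step 5 — Magnitude: |H| = 0.1561 (-16.1 dB); phase: φ = 81.0°.

|H| = 0.1561 (-16.1 dB), φ = 81.0°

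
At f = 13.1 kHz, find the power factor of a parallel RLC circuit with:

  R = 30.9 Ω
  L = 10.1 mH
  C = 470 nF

Step 1 — Angular frequency: ω = 2π·f = 2π·1.31e+04 = 8.231e+04 rad/s.
Step 2 — Component impedances:
  R: Z = R = 30.9 Ω
  L: Z = jωL = j·8.231e+04·0.0101 = 0 + j831.3 Ω
  C: Z = 1/(jωC) = -j/(ω·C) = 0 - j25.85 Ω
Step 3 — Parallel combination: 1/Z_total = 1/R + 1/L + 1/C; Z_total = 13.2 - j15.28 Ω = 20.19∠-49.2° Ω.
Step 4 — Power factor: PF = cos(φ) = Re(Z)/|Z| = 13.197/20.194 = 0.6535.
Step 5 — Type: Im(Z) = -15.28 ⇒ leading (phase φ = -49.2°).

PF = 0.6535 (leading, φ = -49.2°)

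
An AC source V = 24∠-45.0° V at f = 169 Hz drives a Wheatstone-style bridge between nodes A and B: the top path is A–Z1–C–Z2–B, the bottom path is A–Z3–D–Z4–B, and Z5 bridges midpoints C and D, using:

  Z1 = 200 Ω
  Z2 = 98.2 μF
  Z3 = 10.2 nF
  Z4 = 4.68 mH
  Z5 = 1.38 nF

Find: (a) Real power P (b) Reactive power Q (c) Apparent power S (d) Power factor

Step 1 — Angular frequency: ω = 2π·f = 2π·169 = 1062 rad/s.
Step 2 — Component impedances:
  Z1: Z = R = 200 Ω
  Z2: Z = 1/(jωC) = -j/(ω·C) = 0 - j9.59 Ω
  Z3: Z = 1/(jωC) = -j/(ω·C) = 0 - j9.233e+04 Ω
  Z4: Z = jωL = j·1062·0.00468 = 0 + j4.969 Ω
  Z5: Z = 1/(jωC) = -j/(ω·C) = 0 - j6.824e+05 Ω
Step 3 — Bridge requires nodal analysis (the Z5 bridge couples midpoints C and D, so the two paths cannot be reduced to a simple series/parallel combination). Setting node B to ground and injecting 1 A at node A, the 3-node admittance system at A, C, D solves to V_A = Z_AB = 200 - j10.02 Ω = 200.2∠-2.9° Ω.
Step 4 — Source phasor: V = 24∠-45.0° V = 16.97 - j16.97 V.
Step 5 — Current: I = V / Z = 0.0889 - j0.08042 A = 0.1199∠-42.1° A.
Step 6 — Complex power: S = V·I* = 2.873 - j0.144 VA.
Step 7 — Real power: P = Re(S) = 2.873 W.
Step 8 — Reactive power: Q = Im(S) = -0.144 VAR.
Step 9 — Apparent power: |S| = 2.877 VA.
Step 10 — Power factor: PF = P/|S| = 0.9987 (leading).

(a) P = 2.873 W  (b) Q = -0.144 VAR  (c) S = 2.877 VA  (d) PF = 0.9987 (leading)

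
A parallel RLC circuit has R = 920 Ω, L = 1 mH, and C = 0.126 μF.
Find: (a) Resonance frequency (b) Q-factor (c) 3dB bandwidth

Step 1 — Resonance: ω₀ = 1/√(LC) = 1/√(0.001·1.26e-07) = 8.909e+04 rad/s.
Step 2 — f₀ = ω₀/(2π) = 1.418e+04 Hz.
Step 3 — Parallel Q: Q = R/(ω₀L) = 920/(8.909e+04·0.001) = 10.33.
Step 4 — Bandwidth: Δω = ω₀/Q = 8627 rad/s; BW = Δω/(2π) = 1373 Hz.

(a) f₀ = 1.418e+04 Hz  (b) Q = 10.33  (c) BW = 1373 Hz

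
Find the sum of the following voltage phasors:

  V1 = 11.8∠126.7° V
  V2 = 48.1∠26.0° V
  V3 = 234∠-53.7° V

Step 1 — Convert each phasor to rectangular form:
  V1 = 11.8·(cos(126.7°) + j·sin(126.7°)) = -7.052 + j9.461 V
  V2 = 48.1·(cos(26.0°) + j·sin(26.0°)) = 43.23 + j21.09 V
  V3 = 234·(cos(-53.7°) + j·sin(-53.7°)) = 138.5 - j188.6 V
Step 2 — Sum components: V_total = 174.7 - j158 V.
Step 3 — Convert to polar: |V_total| = 235.6 V, ∠V_total = -42.1°.

V_total = 235.6∠-42.1° V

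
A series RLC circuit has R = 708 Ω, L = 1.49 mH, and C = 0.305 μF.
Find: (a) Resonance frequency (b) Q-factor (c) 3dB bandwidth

Step 1 — Resonance: ω₀ = 1/√(LC) = 1/√(0.00149·3.05e-07) = 4.691e+04 rad/s.
Step 2 — f₀ = ω₀/(2π) = 7466 Hz.
Step 3 — Series Q: Q = ω₀L/R = 4.691e+04·0.00149/708 = 0.09872.
Step 4 — Bandwidth: Δω = ω₀/Q = 4.752e+05 rad/s; BW = Δω/(2π) = 7.563e+04 Hz.

(a) f₀ = 7466 Hz  (b) Q = 0.09872  (c) BW = 7.563e+04 Hz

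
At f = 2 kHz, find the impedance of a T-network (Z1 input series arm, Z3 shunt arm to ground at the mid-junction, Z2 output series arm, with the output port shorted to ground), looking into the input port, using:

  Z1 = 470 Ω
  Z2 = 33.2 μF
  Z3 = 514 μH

Step 1 — Angular frequency: ω = 2π·f = 2π·2000 = 1.257e+04 rad/s.
Step 2 — Component impedances:
  Z1: Z = R = 470 Ω
  Z2: Z = 1/(jωC) = -j/(ω·C) = 0 - j2.397 Ω
  Z3: Z = jωL = j·1.257e+04·0.000514 = 0 + j6.459 Ω
Step 3 — With the output port shorted to ground, the output series arm Z2 runs from the junction to ground; the shunt arm Z3 also runs from the junction to ground. They appear in parallel: Z3 || Z2 = 0 - j3.811 Ω.
Step 4 — Series with input arm Z1: Z_in = Z1 + (Z3 || Z2) = 470 - j3.811 Ω = 470∠-0.5° Ω.

Z = 470 - j3.811 Ω = 470∠-0.5° Ω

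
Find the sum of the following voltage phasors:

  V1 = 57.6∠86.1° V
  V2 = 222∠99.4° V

Step 1 — Convert each phasor to rectangular form:
  V1 = 57.6·(cos(86.1°) + j·sin(86.1°)) = 3.918 + j57.47 V
  V2 = 222·(cos(99.4°) + j·sin(99.4°)) = -36.26 + j219 V
Step 2 — Sum components: V_total = -32.34 + j276.5 V.
Step 3 — Convert to polar: |V_total| = 278.4 V, ∠V_total = 96.7°.

V_total = 278.4∠96.7° V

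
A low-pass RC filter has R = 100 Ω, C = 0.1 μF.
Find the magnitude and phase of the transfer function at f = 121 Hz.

Step 1 — Angular frequency: ω = 2π·121 = 760.3 rad/s.
Step 2 — Transfer function: H(jω) = 1/(1 + jωRC).
Step 3 — Denominator: 1 + jωRC = 1 + j·760.3·100·1e-07 = 1 + j0.007603.
Step 4 — H = 0.9999 - j0.007602.
Step 5 — Magnitude: |H| = 1 (-0.0 dB); phase: φ = -0.4°.

|H| = 1 (-0.0 dB), φ = -0.4°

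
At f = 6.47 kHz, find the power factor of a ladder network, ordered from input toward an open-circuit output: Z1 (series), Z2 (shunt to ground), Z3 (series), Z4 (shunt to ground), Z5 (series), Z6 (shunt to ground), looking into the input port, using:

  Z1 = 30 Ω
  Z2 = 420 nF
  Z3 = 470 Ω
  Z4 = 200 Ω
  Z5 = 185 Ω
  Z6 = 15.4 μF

Step 1 — Angular frequency: ω = 2π·f = 2π·6470 = 4.065e+04 rad/s.
Step 2 — Component impedances:
  Z1: Z = R = 30 Ω
  Z2: Z = 1/(jωC) = -j/(ω·C) = 0 - j58.57 Ω
  Z3: Z = R = 470 Ω
  Z4: Z = R = 200 Ω
  Z5: Z = R = 185 Ω
  Z6: Z = 1/(jωC) = -j/(ω·C) = 0 - j1.597 Ω
Step 3 — Ladder network (open output): work backward from the far end, alternating series and parallel combinations. Z_in = 35.99 - j57.94 Ω = 68.21∠-58.2° Ω.
Step 4 — Power factor: PF = cos(φ) = Re(Z)/|Z| = 35.994/68.214 = 0.5277.
Step 5 — Type: Im(Z) = -57.94 ⇒ leading (phase φ = -58.2°).

PF = 0.5277 (leading, φ = -58.2°)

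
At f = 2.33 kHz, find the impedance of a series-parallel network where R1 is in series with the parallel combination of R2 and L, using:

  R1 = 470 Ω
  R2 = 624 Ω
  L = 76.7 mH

Step 1 — Angular frequency: ω = 2π·f = 2π·2330 = 1.464e+04 rad/s.
Step 2 — Component impedances:
  R1: Z = R = 470 Ω
  R2: Z = R = 624 Ω
  L: Z = jωL = j·1.464e+04·0.0767 = 0 + j1123 Ω
Step 3 — Parallel branch: R2 || L = 1/(1/R2 + 1/L) = 476.8 + j264.9 Ω.
Step 4 — Series with R1: Z_total = R1 + (R2 || L) = 946.8 + j264.9 Ω = 983.1∠15.6° Ω.

Z = 946.8 + j264.9 Ω = 983.1∠15.6° Ω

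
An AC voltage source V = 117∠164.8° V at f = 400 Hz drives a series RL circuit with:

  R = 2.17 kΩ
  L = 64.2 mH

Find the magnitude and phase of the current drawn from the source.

Step 1 — Angular frequency: ω = 2π·f = 2π·400 = 2513 rad/s.
Step 2 — Component impedances:
  R: Z = R = 2170 Ω
  L: Z = jωL = j·2513·0.0642 = 0 + j161.4 Ω
Step 3 — Series combination: Z_total = R + L = 2170 + j161.4 Ω = 2176∠4.3° Ω.
Step 4 — Source phasor: V = 117∠164.8° V = -112.9 + j30.68 V.
Step 5 — Ohm's law: I = V / Z_total = (-112.9 + j30.68) / (2170 + j161.4) = -0.0507 + j0.01791 A.
Step 6 — Convert to polar: |I| = 0.05377 A, ∠I = 160.5°.

I = 0.05377∠160.5° A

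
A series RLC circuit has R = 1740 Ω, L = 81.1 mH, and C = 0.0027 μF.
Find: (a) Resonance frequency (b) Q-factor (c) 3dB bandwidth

Step 1 — Resonance: ω₀ = 1/√(LC) = 1/√(0.0811·2.7e-09) = 6.758e+04 rad/s.
Step 2 — f₀ = ω₀/(2π) = 1.076e+04 Hz.
Step 3 — Series Q: Q = ω₀L/R = 6.758e+04·0.0811/1740 = 3.15.
Step 4 — Bandwidth: Δω = ω₀/Q = 2.145e+04 rad/s; BW = Δω/(2π) = 3415 Hz.

(a) f₀ = 1.076e+04 Hz  (b) Q = 3.15  (c) BW = 3415 Hz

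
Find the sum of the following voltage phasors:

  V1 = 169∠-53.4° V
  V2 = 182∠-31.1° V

Step 1 — Convert each phasor to rectangular form:
  V1 = 169·(cos(-53.4°) + j·sin(-53.4°)) = 100.8 - j135.7 V
  V2 = 182·(cos(-31.1°) + j·sin(-31.1°)) = 155.8 - j94.01 V
Step 2 — Sum components: V_total = 256.6 - j229.7 V.
Step 3 — Convert to polar: |V_total| = 344.4 V, ∠V_total = -41.8°.

V_total = 344.4∠-41.8° V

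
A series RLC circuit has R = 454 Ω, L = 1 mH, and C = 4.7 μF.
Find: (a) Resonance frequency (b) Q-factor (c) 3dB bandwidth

Step 1 — Resonance: ω₀ = 1/√(LC) = 1/√(0.001·4.7e-06) = 1.459e+04 rad/s.
Step 2 — f₀ = ω₀/(2π) = 2322 Hz.
Step 3 — Series Q: Q = ω₀L/R = 1.459e+04·0.001/454 = 0.03213.
Step 4 — Bandwidth: Δω = ω₀/Q = 4.54e+05 rad/s; BW = Δω/(2π) = 7.226e+04 Hz.

(a) f₀ = 2322 Hz  (b) Q = 0.03213  (c) BW = 7.226e+04 Hz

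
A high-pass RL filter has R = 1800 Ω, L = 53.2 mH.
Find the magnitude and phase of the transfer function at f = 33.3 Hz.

Step 1 — Angular frequency: ω = 2π·33.3 = 209.2 rad/s.
Step 2 — Transfer function: H(jω) = jωL/(R + jωL).
Step 3 — Numerator jωL = j·11.13; denominator R + jωL = 1800 + j11.13.
Step 4 — H = 3.824e-05 + j0.006184.
Step 5 — Magnitude: |H| = 0.006184 (-44.2 dB); phase: φ = 89.6°.

|H| = 0.006184 (-44.2 dB), φ = 89.6°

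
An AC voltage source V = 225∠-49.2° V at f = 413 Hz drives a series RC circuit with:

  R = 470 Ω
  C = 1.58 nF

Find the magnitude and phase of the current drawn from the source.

Step 1 — Angular frequency: ω = 2π·f = 2π·413 = 2595 rad/s.
Step 2 — Component impedances:
  R: Z = R = 470 Ω
  C: Z = 1/(jωC) = -j/(ω·C) = 0 - j2.439e+05 Ω
Step 3 — Series combination: Z_total = R + C = 470 - j2.439e+05 Ω = 2.439e+05∠-89.9° Ω.
Step 4 — Source phasor: V = 225∠-49.2° V = 147 - j170.3 V.
Step 5 — Ohm's law: I = V / Z_total = (147 - j170.3) / (470 - j2.439e+05) = 0.0006995 + j0.0006014 A.
Step 6 — Convert to polar: |I| = 0.0009225 A, ∠I = 40.7°.

I = 0.0009225∠40.7° A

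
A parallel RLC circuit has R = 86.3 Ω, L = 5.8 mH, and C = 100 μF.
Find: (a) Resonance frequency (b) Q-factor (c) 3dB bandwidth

Step 1 — Resonance: ω₀ = 1/√(LC) = 1/√(0.0058·0.0001) = 1313 rad/s.
Step 2 — f₀ = ω₀/(2π) = 209 Hz.
Step 3 — Parallel Q: Q = R/(ω₀L) = 86.3/(1313·0.0058) = 11.33.
Step 4 — Bandwidth: Δω = ω₀/Q = 115.9 rad/s; BW = Δω/(2π) = 18.44 Hz.

(a) f₀ = 209 Hz  (b) Q = 11.33  (c) BW = 18.44 Hz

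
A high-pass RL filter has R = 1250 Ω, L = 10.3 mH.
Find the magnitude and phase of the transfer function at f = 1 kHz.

Step 1 — Angular frequency: ω = 2π·1000 = 6283 rad/s.
Step 2 — Transfer function: H(jω) = jωL/(R + jωL).
Step 3 — Numerator jωL = j·64.72; denominator R + jωL = 1250 + j64.72.
Step 4 — H = 0.002673 + j0.05164.
Step 5 — Magnitude: |H| = 0.0517 (-25.7 dB); phase: φ = 87.0°.

|H| = 0.0517 (-25.7 dB), φ = 87.0°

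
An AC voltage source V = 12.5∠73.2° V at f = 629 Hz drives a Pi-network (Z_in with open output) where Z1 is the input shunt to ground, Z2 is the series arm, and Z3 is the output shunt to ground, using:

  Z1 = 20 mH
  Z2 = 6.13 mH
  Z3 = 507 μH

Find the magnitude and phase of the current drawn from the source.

Step 1 — Angular frequency: ω = 2π·f = 2π·629 = 3952 rad/s.
Step 2 — Component impedances:
  Z1: Z = jωL = j·3952·0.02 = 0 + j79.04 Ω
  Z2: Z = jωL = j·3952·0.00613 = 0 + j24.23 Ω
  Z3: Z = jωL = j·3952·0.000507 = 0 + j2.004 Ω
Step 3 — With open output, the series arm Z2 and the output shunt Z3 appear in series to ground: Z2 + Z3 = 0 + j26.23 Ω.
Step 4 — Parallel with input shunt Z1: Z_in = Z1 || (Z2 + Z3) = 0 + j19.69 Ω = 19.69∠90.0° Ω.
Step 5 — Source phasor: V = 12.5∠73.2° V = 3.613 + j11.97 V.
Step 6 — Ohm's law: I = V / Z_total = (3.613 + j11.97) / (0 + j19.69) = 0.6076 - j0.1834 A.
Step 7 — Convert to polar: |I| = 0.6347 A, ∠I = -16.8°.

I = 0.6347∠-16.8° A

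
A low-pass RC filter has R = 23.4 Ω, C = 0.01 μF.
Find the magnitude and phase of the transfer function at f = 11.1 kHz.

Step 1 — Angular frequency: ω = 2π·1.11e+04 = 6.974e+04 rad/s.
Step 2 — Transfer function: H(jω) = 1/(1 + jωRC).
Step 3 — Denominator: 1 + jωRC = 1 + j·6.974e+04·23.4·1e-08 = 1 + j0.01632.
Step 4 — H = 0.9997 - j0.01632.
Step 5 — Magnitude: |H| = 0.9999 (-0.0 dB); phase: φ = -0.9°.

|H| = 0.9999 (-0.0 dB), φ = -0.9°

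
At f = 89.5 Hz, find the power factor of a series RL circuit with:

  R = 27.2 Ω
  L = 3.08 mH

Step 1 — Angular frequency: ω = 2π·f = 2π·89.5 = 562.3 rad/s.
Step 2 — Component impedances:
  R: Z = R = 27.2 Ω
  L: Z = jωL = j·562.3·0.00308 = 0 + j1.732 Ω
Step 3 — Series combination: Z_total = R + L = 27.2 + j1.732 Ω = 27.26∠3.6° Ω.
Step 4 — Power factor: PF = cos(φ) = Re(Z)/|Z| = 27.2/27.255 = 0.998.
Step 5 — Type: Im(Z) = 1.732 ⇒ lagging (phase φ = 3.6°).

PF = 0.998 (lagging, φ = 3.6°)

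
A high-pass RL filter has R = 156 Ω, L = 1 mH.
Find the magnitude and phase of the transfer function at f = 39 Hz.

Step 1 — Angular frequency: ω = 2π·39 = 245 rad/s.
Step 2 — Transfer function: H(jω) = jωL/(R + jωL).
Step 3 — Numerator jωL = j·0.245; denominator R + jωL = 156 + j0.245.
Step 4 — H = 2.467e-06 + j0.001571.
Step 5 — Magnitude: |H| = 0.001571 (-56.1 dB); phase: φ = 89.9°.

|H| = 0.001571 (-56.1 dB), φ = 89.9°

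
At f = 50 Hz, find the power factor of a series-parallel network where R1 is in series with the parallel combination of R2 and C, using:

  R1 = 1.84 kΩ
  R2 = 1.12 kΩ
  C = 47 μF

Step 1 — Angular frequency: ω = 2π·f = 2π·50 = 314.2 rad/s.
Step 2 — Component impedances:
  R1: Z = R = 1840 Ω
  R2: Z = R = 1120 Ω
  C: Z = 1/(jωC) = -j/(ω·C) = 0 - j67.73 Ω
Step 3 — Parallel branch: R2 || C = 1/(1/R2 + 1/C) = 4.08 - j67.48 Ω.
Step 4 — Series with R1: Z_total = R1 + (R2 || C) = 1844 - j67.48 Ω = 1845∠-2.1° Ω.
Step 5 — Power factor: PF = cos(φ) = Re(Z)/|Z| = 1844.1/1845.3 = 0.9993.
Step 6 — Type: Im(Z) = -67.48 ⇒ leading (phase φ = -2.1°).

PF = 0.9993 (leading, φ = -2.1°)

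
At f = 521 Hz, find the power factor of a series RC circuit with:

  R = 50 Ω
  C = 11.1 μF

Step 1 — Angular frequency: ω = 2π·f = 2π·521 = 3274 rad/s.
Step 2 — Component impedances:
  R: Z = R = 50 Ω
  C: Z = 1/(jωC) = -j/(ω·C) = 0 - j27.52 Ω
Step 3 — Series combination: Z_total = R + C = 50 - j27.52 Ω = 57.07∠-28.8° Ω.
Step 4 — Power factor: PF = cos(φ) = Re(Z)/|Z| = 50/57.07 = 0.8761.
Step 5 — Type: Im(Z) = -27.52 ⇒ leading (phase φ = -28.8°).

PF = 0.8761 (leading, φ = -28.8°)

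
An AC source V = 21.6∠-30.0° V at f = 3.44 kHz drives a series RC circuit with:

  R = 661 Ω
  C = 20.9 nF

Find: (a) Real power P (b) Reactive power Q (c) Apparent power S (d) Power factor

Step 1 — Angular frequency: ω = 2π·f = 2π·3440 = 2.161e+04 rad/s.
Step 2 — Component impedances:
  R: Z = R = 661 Ω
  C: Z = 1/(jωC) = -j/(ω·C) = 0 - j2214 Ω
Step 3 — Series combination: Z_total = R + C = 661 - j2214 Ω = 2310∠-73.4° Ω.
Step 4 — Source phasor: V = 21.6∠-30.0° V = 18.71 - j10.8 V.
Step 5 — Current: I = V / Z = 0.006796 + j0.006421 A = 0.00935∠43.4° A.
Step 6 — Complex power: S = V·I* = 0.05778 - j0.1935 VA.
Step 7 — Real power: P = Re(S) = 0.05778 W.
Step 8 — Reactive power: Q = Im(S) = -0.1935 VAR.
Step 9 — Apparent power: |S| = 0.202 VA.
Step 10 — Power factor: PF = P/|S| = 0.2861 (leading).

(a) P = 0.05778 W  (b) Q = -0.1935 VAR  (c) S = 0.202 VA  (d) PF = 0.2861 (leading)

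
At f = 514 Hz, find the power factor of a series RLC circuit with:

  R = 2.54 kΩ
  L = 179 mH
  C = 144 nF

Step 1 — Angular frequency: ω = 2π·f = 2π·514 = 3230 rad/s.
Step 2 — Component impedances:
  R: Z = R = 2540 Ω
  L: Z = jωL = j·3230·0.179 = 0 + j578.1 Ω
  C: Z = 1/(jωC) = -j/(ω·C) = 0 - j2150 Ω
Step 3 — Series combination: Z_total = R + L + C = 2540 - j1572 Ω = 2987∠-31.8° Ω.
Step 4 — Power factor: PF = cos(φ) = Re(Z)/|Z| = 2540/2987.2 = 0.8503.
Step 5 — Type: Im(Z) = -1572 ⇒ leading (phase φ = -31.8°).

PF = 0.8503 (leading, φ = -31.8°)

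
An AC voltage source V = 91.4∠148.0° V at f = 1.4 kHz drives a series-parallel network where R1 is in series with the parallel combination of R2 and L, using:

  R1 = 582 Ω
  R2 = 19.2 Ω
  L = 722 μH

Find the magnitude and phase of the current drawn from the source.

Step 1 — Angular frequency: ω = 2π·f = 2π·1400 = 8796 rad/s.
Step 2 — Component impedances:
  R1: Z = R = 582 Ω
  R2: Z = R = 19.2 Ω
  L: Z = jωL = j·8796·0.000722 = 0 + j6.351 Ω
Step 3 — Parallel branch: R2 || L = 1/(1/R2 + 1/L) = 1.894 + j5.725 Ω.
Step 4 — Series with R1: Z_total = R1 + (R2 || L) = 583.9 + j5.725 Ω = 583.9∠0.6° Ω.
Step 5 — Source phasor: V = 91.4∠148.0° V = -77.51 + j48.43 V.
Step 6 — Ohm's law: I = V / Z_total = (-77.51 + j48.43) / (583.9 + j5.725) = -0.1319 + j0.08424 A.
Step 7 — Convert to polar: |I| = 0.1565 A, ∠I = 147.4°.

I = 0.1565∠147.4° A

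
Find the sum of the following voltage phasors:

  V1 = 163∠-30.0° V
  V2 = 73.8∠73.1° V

Step 1 — Convert each phasor to rectangular form:
  V1 = 163·(cos(-30.0°) + j·sin(-30.0°)) = 141.2 - j81.5 V
  V2 = 73.8·(cos(73.1°) + j·sin(73.1°)) = 21.45 + j70.61 V
Step 2 — Sum components: V_total = 162.6 - j10.89 V.
Step 3 — Convert to polar: |V_total| = 163 V, ∠V_total = -3.8°.

V_total = 163∠-3.8° V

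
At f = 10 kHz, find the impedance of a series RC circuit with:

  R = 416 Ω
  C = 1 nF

Step 1 — Angular frequency: ω = 2π·f = 2π·1e+04 = 6.283e+04 rad/s.
Step 2 — Component impedances:
  R: Z = R = 416 Ω
  C: Z = 1/(jωC) = -j/(ω·C) = 0 - j1.592e+04 Ω
Step 3 — Series combination: Z_total = R + C = 416 - j1.592e+04 Ω = 1.592e+04∠-88.5° Ω.

Z = 416 - j1.592e+04 Ω = 1.592e+04∠-88.5° Ω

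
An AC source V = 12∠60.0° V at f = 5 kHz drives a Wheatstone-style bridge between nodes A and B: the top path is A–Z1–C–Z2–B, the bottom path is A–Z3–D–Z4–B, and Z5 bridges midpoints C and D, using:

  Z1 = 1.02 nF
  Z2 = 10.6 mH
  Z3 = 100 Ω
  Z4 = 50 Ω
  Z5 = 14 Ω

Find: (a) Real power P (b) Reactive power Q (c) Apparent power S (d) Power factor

Step 1 — Angular frequency: ω = 2π·f = 2π·5000 = 3.142e+04 rad/s.
Step 2 — Component impedances:
  Z1: Z = 1/(jωC) = -j/(ω·C) = 0 - j3.121e+04 Ω
  Z2: Z = jωL = j·3.142e+04·0.0106 = 0 + j333 Ω
  Z3: Z = R = 100 Ω
  Z4: Z = R = 50 Ω
  Z5: Z = R = 14 Ω
Step 3 — Bridge requires nodal analysis (the Z5 bridge couples midpoints C and D, so the two paths cannot be reduced to a simple series/parallel combination). Setting node B to ground and injecting 1 A at node A, the 3-node admittance system at A, C, D solves to V_A = Z_AB = 148.6 + j6.917 Ω = 148.8∠2.7° Ω.
Step 4 — Source phasor: V = 12∠60.0° V = 6 + j10.39 V.
Step 5 — Current: I = V / Z = 0.04354 + j0.06791 A = 0.08067∠57.3° A.
Step 6 — Complex power: S = V·I* = 0.967 + j0.04501 VA.
Step 7 — Real power: P = Re(S) = 0.967 W.
Step 8 — Reactive power: Q = Im(S) = 0.04501 VAR.
Step 9 — Apparent power: |S| = 0.968 VA.
Step 10 — Power factor: PF = P/|S| = 0.9989 (lagging).

(a) P = 0.967 W  (b) Q = 0.04501 VAR  (c) S = 0.968 VA  (d) PF = 0.9989 (lagging)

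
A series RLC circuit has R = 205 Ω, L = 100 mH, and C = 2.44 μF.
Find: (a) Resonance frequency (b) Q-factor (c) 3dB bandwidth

Step 1 — Resonance: ω₀ = 1/√(LC) = 1/√(0.1·2.44e-06) = 2024 rad/s.
Step 2 — f₀ = ω₀/(2π) = 322.2 Hz.
Step 3 — Series Q: Q = ω₀L/R = 2024·0.1/205 = 0.9875.
Step 4 — Bandwidth: Δω = ω₀/Q = 2050 rad/s; BW = Δω/(2π) = 326.3 Hz.

(a) f₀ = 322.2 Hz  (b) Q = 0.9875  (c) BW = 326.3 Hz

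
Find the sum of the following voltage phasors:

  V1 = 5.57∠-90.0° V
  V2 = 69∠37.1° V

Step 1 — Convert each phasor to rectangular form:
  V1 = 5.57·(cos(-90.0°) + j·sin(-90.0°)) = 0 - j5.57 V
  V2 = 69·(cos(37.1°) + j·sin(37.1°)) = 55.03 + j41.62 V
Step 2 — Sum components: V_total = 55.03 + j36.05 V.
Step 3 — Convert to polar: |V_total| = 65.79 V, ∠V_total = 33.2°.

V_total = 65.79∠33.2° V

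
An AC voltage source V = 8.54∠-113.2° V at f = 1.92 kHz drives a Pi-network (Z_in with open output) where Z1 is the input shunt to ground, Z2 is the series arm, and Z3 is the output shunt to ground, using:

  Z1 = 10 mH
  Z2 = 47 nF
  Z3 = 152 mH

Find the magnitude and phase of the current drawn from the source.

Step 1 — Angular frequency: ω = 2π·f = 2π·1920 = 1.206e+04 rad/s.
Step 2 — Component impedances:
  Z1: Z = jωL = j·1.206e+04·0.01 = 0 + j120.6 Ω
  Z2: Z = 1/(jωC) = -j/(ω·C) = 0 - j1764 Ω
  Z3: Z = jωL = j·1.206e+04·0.152 = 0 + j1834 Ω
Step 3 — With open output, the series arm Z2 and the output shunt Z3 appear in series to ground: Z2 + Z3 = 0 + j70 Ω.
Step 4 — Parallel with input shunt Z1: Z_in = Z1 || (Z2 + Z3) = 0 + j44.3 Ω = 44.3∠90.0° Ω.
Step 5 — Source phasor: V = 8.54∠-113.2° V = -3.364 - j7.849 V.
Step 6 — Ohm's law: I = V / Z_total = (-3.364 - j7.849) / (0 + j44.3) = -0.1772 + j0.07595 A.
Step 7 — Convert to polar: |I| = 0.1928 A, ∠I = 156.8°.

I = 0.1928∠156.8° A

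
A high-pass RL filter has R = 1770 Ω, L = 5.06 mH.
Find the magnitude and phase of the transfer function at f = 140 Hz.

Step 1 — Angular frequency: ω = 2π·140 = 879.6 rad/s.
Step 2 — Transfer function: H(jω) = jωL/(R + jωL).
Step 3 — Numerator jωL = j·4.451; denominator R + jωL = 1770 + j4.451.
Step 4 — H = 6.324e-06 + j0.002515.
Step 5 — Magnitude: |H| = 0.002515 (-52.0 dB); phase: φ = 89.9°.

|H| = 0.002515 (-52.0 dB), φ = 89.9°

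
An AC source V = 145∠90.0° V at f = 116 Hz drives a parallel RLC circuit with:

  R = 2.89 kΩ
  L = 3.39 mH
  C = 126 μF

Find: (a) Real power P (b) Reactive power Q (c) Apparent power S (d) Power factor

Step 1 — Angular frequency: ω = 2π·f = 2π·116 = 728.8 rad/s.
Step 2 — Component impedances:
  R: Z = R = 2890 Ω
  L: Z = jωL = j·728.8·0.00339 = 0 + j2.471 Ω
  C: Z = 1/(jωC) = -j/(ω·C) = 0 - j10.89 Ω
Step 3 — Parallel combination: 1/Z_total = 1/R + 1/L + 1/C; Z_total = 0.003534 + j3.196 Ω = 3.196∠89.9° Ω.
Step 4 — Source phasor: V = 145∠90.0° V = 0 + j145 V.
Step 5 — Current: I = V / Z = 45.37 + j0.05017 A = 45.37∠0.1° A.
Step 6 — Complex power: S = V·I* = 7.275 + j6579 VA.
Step 7 — Real power: P = Re(S) = 7.275 W.
Step 8 — Reactive power: Q = Im(S) = 6579 VAR.
Step 9 — Apparent power: |S| = 6579 VA.
Step 10 — Power factor: PF = P/|S| = 0.001106 (lagging).

(a) P = 7.275 W  (b) Q = 6579 VAR  (c) S = 6579 VA  (d) PF = 0.001106 (lagging)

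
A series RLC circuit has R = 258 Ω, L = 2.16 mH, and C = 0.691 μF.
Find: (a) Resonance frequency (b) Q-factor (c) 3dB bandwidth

Step 1 — Resonance: ω₀ = 1/√(LC) = 1/√(0.00216·6.91e-07) = 2.588e+04 rad/s.
Step 2 — f₀ = ω₀/(2π) = 4120 Hz.
Step 3 — Series Q: Q = ω₀L/R = 2.588e+04·0.00216/258 = 0.2167.
Step 4 — Bandwidth: Δω = ω₀/Q = 1.194e+05 rad/s; BW = Δω/(2π) = 1.901e+04 Hz.

(a) f₀ = 4120 Hz  (b) Q = 0.2167  (c) BW = 1.901e+04 Hz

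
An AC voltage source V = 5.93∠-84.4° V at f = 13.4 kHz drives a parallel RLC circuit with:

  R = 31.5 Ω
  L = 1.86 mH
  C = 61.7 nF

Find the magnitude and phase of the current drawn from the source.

Step 1 — Angular frequency: ω = 2π·f = 2π·1.34e+04 = 8.419e+04 rad/s.
Step 2 — Component impedances:
  R: Z = R = 31.5 Ω
  L: Z = jωL = j·8.419e+04·0.00186 = 0 + j156.6 Ω
  C: Z = 1/(jωC) = -j/(ω·C) = 0 - j192.5 Ω
Step 3 — Parallel combination: 1/Z_total = 1/R + 1/L + 1/C; Z_total = 31.46 + j1.18 Ω = 31.48∠2.1° Ω.
Step 4 — Source phasor: V = 5.93∠-84.4° V = 0.5787 - j5.902 V.
Step 5 — Ohm's law: I = V / Z_total = (0.5787 - j5.902) / (31.46 + j1.18) = 0.01134 - j0.188 A.
Step 6 — Convert to polar: |I| = 0.1884 A, ∠I = -86.5°.

I = 0.1884∠-86.5° A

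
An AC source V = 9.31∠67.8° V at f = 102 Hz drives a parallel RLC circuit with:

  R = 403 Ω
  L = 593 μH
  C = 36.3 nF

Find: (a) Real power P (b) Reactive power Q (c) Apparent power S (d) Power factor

Step 1 — Angular frequency: ω = 2π·f = 2π·102 = 640.9 rad/s.
Step 2 — Component impedances:
  R: Z = R = 403 Ω
  L: Z = jωL = j·640.9·0.000593 = 0 + j0.38 Ω
  C: Z = 1/(jωC) = -j/(ω·C) = 0 - j4.298e+04 Ω
Step 3 — Parallel combination: 1/Z_total = 1/R + 1/L + 1/C; Z_total = 0.0003584 + j0.38 Ω = 0.38∠89.9° Ω.
Step 4 — Source phasor: V = 9.31∠67.8° V = 3.518 + j8.62 V.
Step 5 — Current: I = V / Z = 22.69 - j9.235 A = 24.5∠-22.1° A.
Step 6 — Complex power: S = V·I* = 0.2151 + j228.1 VA.
Step 7 — Real power: P = Re(S) = 0.2151 W.
Step 8 — Reactive power: Q = Im(S) = 228.1 VAR.
Step 9 — Apparent power: |S| = 228.1 VA.
Step 10 — Power factor: PF = P/|S| = 0.000943 (lagging).

(a) P = 0.2151 W  (b) Q = 228.1 VAR  (c) S = 228.1 VA  (d) PF = 0.000943 (lagging)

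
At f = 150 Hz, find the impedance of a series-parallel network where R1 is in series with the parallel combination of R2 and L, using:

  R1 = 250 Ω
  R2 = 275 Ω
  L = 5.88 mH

Step 1 — Angular frequency: ω = 2π·f = 2π·150 = 942.5 rad/s.
Step 2 — Component impedances:
  R1: Z = R = 250 Ω
  R2: Z = R = 275 Ω
  L: Z = jωL = j·942.5·0.00588 = 0 + j5.542 Ω
Step 3 — Parallel branch: R2 || L = 1/(1/R2 + 1/L) = 0.1116 + j5.54 Ω.
Step 4 — Series with R1: Z_total = R1 + (R2 || L) = 250.1 + j5.54 Ω = 250.2∠1.3° Ω.

Z = 250.1 + j5.54 Ω = 250.2∠1.3° Ω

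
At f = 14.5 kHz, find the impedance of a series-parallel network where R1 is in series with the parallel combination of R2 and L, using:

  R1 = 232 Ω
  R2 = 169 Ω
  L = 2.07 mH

Step 1 — Angular frequency: ω = 2π·f = 2π·1.45e+04 = 9.111e+04 rad/s.
Step 2 — Component impedances:
  R1: Z = R = 232 Ω
  R2: Z = R = 169 Ω
  L: Z = jωL = j·9.111e+04·0.00207 = 0 + j188.6 Ω
Step 3 — Parallel branch: R2 || L = 1/(1/R2 + 1/L) = 93.73 + j83.99 Ω.
Step 4 — Series with R1: Z_total = R1 + (R2 || L) = 325.7 + j83.99 Ω = 336.4∠14.5° Ω.

Z = 325.7 + j83.99 Ω = 336.4∠14.5° Ω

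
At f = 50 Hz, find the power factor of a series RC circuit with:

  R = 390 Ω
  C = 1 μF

Step 1 — Angular frequency: ω = 2π·f = 2π·50 = 314.2 rad/s.
Step 2 — Component impedances:
  R: Z = R = 390 Ω
  C: Z = 1/(jωC) = -j/(ω·C) = 0 - j3183 Ω
Step 3 — Series combination: Z_total = R + C = 390 - j3183 Ω = 3207∠-83.0° Ω.
Step 4 — Power factor: PF = cos(φ) = Re(Z)/|Z| = 390/3207 = 0.1216.
Step 5 — Type: Im(Z) = -3183 ⇒ leading (phase φ = -83.0°).

PF = 0.1216 (leading, φ = -83.0°)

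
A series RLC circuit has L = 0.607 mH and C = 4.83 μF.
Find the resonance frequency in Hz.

Step 1 — Resonance condition Im(Z)=0 gives ω₀ = 1/√(LC).
Step 2 — ω₀ = 1/√(0.000607·4.83e-06) = 1.847e+04 rad/s.
Step 3 — f₀ = ω₀/(2π) = 2939 Hz.

f₀ = 2939 Hz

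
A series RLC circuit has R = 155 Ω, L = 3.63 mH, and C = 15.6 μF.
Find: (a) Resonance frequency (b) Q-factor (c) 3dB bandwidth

Step 1 — Resonance condition Im(Z)=0 gives ω₀ = 1/√(LC).
Step 2 — ω₀ = 1/√(0.00363·1.56e-05) = 4202 rad/s.
Step 3 — f₀ = ω₀/(2π) = 668.8 Hz.
Step 4 — Series Q: Q = ω₀L/R = 4202·0.00363/155 = 0.09841.
Step 5 — 3dB bandwidth: Δω = ω₀/Q = 4.27e+04 rad/s; BW = Δω/(2π) = 6796 Hz.

(a) f₀ = 668.8 Hz  (b) Q = 0.09841  (c) BW = 6796 Hz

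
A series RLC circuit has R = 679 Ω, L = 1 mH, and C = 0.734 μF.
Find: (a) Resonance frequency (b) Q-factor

Step 1 — Resonance condition Im(Z)=0 gives ω₀ = 1/√(LC).
Step 2 — ω₀ = 1/√(0.001·7.34e-07) = 3.691e+04 rad/s.
Step 3 — f₀ = ω₀/(2π) = 5875 Hz.
Step 4 — Series Q: Q = ω₀L/R = 3.691e+04·0.001/679 = 0.05436.

(a) f₀ = 5875 Hz  (b) Q = 0.05436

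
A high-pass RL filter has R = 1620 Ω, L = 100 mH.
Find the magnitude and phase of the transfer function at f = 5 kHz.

Step 1 — Angular frequency: ω = 2π·5000 = 3.142e+04 rad/s.
Step 2 — Transfer function: H(jω) = jωL/(R + jωL).
Step 3 — Numerator jωL = j·3142; denominator R + jωL = 1620 + j3142.
Step 4 — H = 0.7899 + j0.4073.
Step 5 — Magnitude: |H| = 0.8888 (-1.0 dB); phase: φ = 27.3°.

|H| = 0.8888 (-1.0 dB), φ = 27.3°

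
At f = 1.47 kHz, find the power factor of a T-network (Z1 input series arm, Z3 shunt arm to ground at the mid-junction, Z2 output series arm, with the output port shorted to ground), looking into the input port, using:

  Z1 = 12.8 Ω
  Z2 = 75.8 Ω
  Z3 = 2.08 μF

Step 1 — Angular frequency: ω = 2π·f = 2π·1470 = 9236 rad/s.
Step 2 — Component impedances:
  Z1: Z = R = 12.8 Ω
  Z2: Z = R = 75.8 Ω
  Z3: Z = 1/(jωC) = -j/(ω·C) = 0 - j52.05 Ω
Step 3 — With the output port shorted to ground, the output series arm Z2 runs from the junction to ground; the shunt arm Z3 also runs from the junction to ground. They appear in parallel: Z3 || Z2 = 24.29 - j35.37 Ω.
Step 4 — Series with input arm Z1: Z_in = Z1 + (Z3 || Z2) = 37.09 - j35.37 Ω = 51.25∠-43.6° Ω.
Step 5 — Power factor: PF = cos(φ) = Re(Z)/|Z| = 37.09/51.25 = 0.7237.
Step 6 — Type: Im(Z) = -35.37 ⇒ leading (phase φ = -43.6°).

PF = 0.7237 (leading, φ = -43.6°)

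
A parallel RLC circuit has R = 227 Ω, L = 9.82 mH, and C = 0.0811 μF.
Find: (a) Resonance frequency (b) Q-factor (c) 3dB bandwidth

Step 1 — Resonance: ω₀ = 1/√(LC) = 1/√(0.00982·8.11e-08) = 3.544e+04 rad/s.
Step 2 — f₀ = ω₀/(2π) = 5640 Hz.
Step 3 — Parallel Q: Q = R/(ω₀L) = 227/(3.544e+04·0.00982) = 0.6523.
Step 4 — Bandwidth: Δω = ω₀/Q = 5.432e+04 rad/s; BW = Δω/(2π) = 8645 Hz.

(a) f₀ = 5640 Hz  (b) Q = 0.6523  (c) BW = 8645 Hz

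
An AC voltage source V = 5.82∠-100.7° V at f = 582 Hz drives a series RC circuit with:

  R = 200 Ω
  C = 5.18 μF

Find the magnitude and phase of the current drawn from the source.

Step 1 — Angular frequency: ω = 2π·f = 2π·582 = 3657 rad/s.
Step 2 — Component impedances:
  R: Z = R = 200 Ω
  C: Z = 1/(jωC) = -j/(ω·C) = 0 - j52.79 Ω
Step 3 — Series combination: Z_total = R + C = 200 - j52.79 Ω = 206.9∠-14.8° Ω.
Step 4 — Source phasor: V = 5.82∠-100.7° V = -1.081 - j5.719 V.
Step 5 — Ohm's law: I = V / Z_total = (-1.081 - j5.719) / (200 - j52.79) = 0.002005 - j0.02806 A.
Step 6 — Convert to polar: |I| = 0.02814 A, ∠I = -85.9°.

I = 0.02814∠-85.9° A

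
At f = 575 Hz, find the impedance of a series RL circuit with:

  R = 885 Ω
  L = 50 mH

Step 1 — Angular frequency: ω = 2π·f = 2π·575 = 3613 rad/s.
Step 2 — Component impedances:
  R: Z = R = 885 Ω
  L: Z = jωL = j·3613·0.05 = 0 + j180.6 Ω
Step 3 — Series combination: Z_total = R + L = 885 + j180.6 Ω = 903.2∠11.5° Ω.

Z = 885 + j180.6 Ω = 903.2∠11.5° Ω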